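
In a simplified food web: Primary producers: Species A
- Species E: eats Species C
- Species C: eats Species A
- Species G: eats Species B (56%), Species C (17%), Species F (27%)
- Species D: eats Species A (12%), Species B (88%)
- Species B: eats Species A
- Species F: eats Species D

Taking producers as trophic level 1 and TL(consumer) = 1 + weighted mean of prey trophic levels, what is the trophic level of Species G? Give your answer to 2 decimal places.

Species B: 1 + 1 = 2
Species C: 1 + 1 = 2
Species D: 1 + (0.12×1 + 0.88×2) = 2.88
Species E: 1 + 2 = 3
Species F: 1 + 2.88 = 3.88
Species G: 1 + (0.56×2 + 0.17×2 + 0.27×3.88) = 3.5076

3.51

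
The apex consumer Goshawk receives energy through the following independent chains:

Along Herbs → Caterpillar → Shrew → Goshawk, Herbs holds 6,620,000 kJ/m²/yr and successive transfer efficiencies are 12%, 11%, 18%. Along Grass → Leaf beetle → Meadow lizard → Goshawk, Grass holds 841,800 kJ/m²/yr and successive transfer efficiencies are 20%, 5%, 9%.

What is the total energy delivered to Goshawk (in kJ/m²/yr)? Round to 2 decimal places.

Via Herbs: 6620000 × 0.12 × 0.11 × 0.18 = 15729.12 kJ/m²/yr
Via Grass: 841800 × 0.2 × 0.05 × 0.09 = 757.62 kJ/m²/yr
Total at Goshawk: 15729.12 + 757.62 = 16486.74 kJ/m²/yr

16486.74 kJ/m²/yr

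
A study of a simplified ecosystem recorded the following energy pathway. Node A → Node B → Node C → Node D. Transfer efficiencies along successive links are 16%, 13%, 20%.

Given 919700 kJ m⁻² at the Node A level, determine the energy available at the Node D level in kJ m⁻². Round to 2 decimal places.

3825.95 kJ m⁻²

Node B: 919700 × 0.16 = 147152 kJ m⁻²
Node C: 147152 × 0.13 = 19129.76 kJ m⁻²
Node D: 19129.76 × 0.2 = 3825.952 kJ m⁻²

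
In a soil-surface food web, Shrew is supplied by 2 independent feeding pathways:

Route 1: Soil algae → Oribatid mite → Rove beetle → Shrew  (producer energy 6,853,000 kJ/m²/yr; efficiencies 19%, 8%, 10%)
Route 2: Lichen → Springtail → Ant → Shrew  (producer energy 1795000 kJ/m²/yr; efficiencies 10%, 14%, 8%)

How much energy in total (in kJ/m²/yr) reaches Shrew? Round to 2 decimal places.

12426.96 kJ/m²/yr

Route 1: 6853000 × 0.19 × 0.08 × 0.1 = 10416.56 kJ/m²/yr
Route 2: 1795000 × 0.1 × 0.14 × 0.08 = 2010.4 kJ/m²/yr
Total at Shrew: 10416.56 + 2010.4 = 12426.96 kJ/m²/yr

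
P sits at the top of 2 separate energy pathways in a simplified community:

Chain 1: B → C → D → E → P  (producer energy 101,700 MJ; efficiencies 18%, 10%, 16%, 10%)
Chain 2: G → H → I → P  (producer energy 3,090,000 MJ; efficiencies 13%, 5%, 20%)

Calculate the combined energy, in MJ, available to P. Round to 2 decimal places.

Chain 1: 101700 × 0.18 × 0.1 × 0.16 × 0.1 = 29.2896 MJ
Chain 2: 3090000 × 0.13 × 0.05 × 0.2 = 4017 MJ
Total at P: 29.2896 + 4017 = 4046.2896 MJ

4046.29 MJ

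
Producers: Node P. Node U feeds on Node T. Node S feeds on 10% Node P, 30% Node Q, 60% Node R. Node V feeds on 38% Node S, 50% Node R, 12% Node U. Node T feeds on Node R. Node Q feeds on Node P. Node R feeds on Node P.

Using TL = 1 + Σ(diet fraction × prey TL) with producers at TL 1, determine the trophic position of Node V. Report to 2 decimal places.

3.58

Node Q: 1 + 1 = 2
Node R: 1 + 1 = 2
Node S: 1 + (0.1×1 + 0.3×2 + 0.6×2) = 2.9
Node T: 1 + 2 = 3
Node U: 1 + 3 = 4
Node V: 1 + (0.38×2.9 + 0.5×2 + 0.12×4) = 3.582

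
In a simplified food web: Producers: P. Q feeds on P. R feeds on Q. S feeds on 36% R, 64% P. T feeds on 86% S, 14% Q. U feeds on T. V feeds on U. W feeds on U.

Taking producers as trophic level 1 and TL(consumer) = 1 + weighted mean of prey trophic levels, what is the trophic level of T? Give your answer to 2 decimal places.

3.62

Q: 1 + 1 = 2
R: 1 + 2 = 3
S: 1 + (0.36×3 + 0.64×1) = 2.72
T: 1 + (0.86×2.72 + 0.14×2) = 3.6192
U: 1 + 3.6192 = 4.6192
V: 1 + 4.6192 = 5.6192
W: 1 + 4.6192 = 5.6192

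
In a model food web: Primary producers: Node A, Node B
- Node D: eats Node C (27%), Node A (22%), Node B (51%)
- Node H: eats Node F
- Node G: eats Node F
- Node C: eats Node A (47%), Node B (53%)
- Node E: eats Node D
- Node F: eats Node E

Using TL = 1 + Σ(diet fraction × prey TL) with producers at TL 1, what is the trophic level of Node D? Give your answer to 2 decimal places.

2.27

Node C: 1 + (0.47×1 + 0.53×1) = 2
Node D: 1 + (0.27×2 + 0.22×1 + 0.51×1) = 2.27
Node E: 1 + 2.27 = 3.27
Node F: 1 + 3.27 = 4.27
Node G: 1 + 4.27 = 5.27
Node H: 1 + 4.27 = 5.27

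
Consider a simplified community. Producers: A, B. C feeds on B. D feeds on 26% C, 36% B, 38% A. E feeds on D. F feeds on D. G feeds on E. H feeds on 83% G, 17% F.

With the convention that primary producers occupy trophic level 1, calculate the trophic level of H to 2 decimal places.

C: 1 + 1 = 2
D: 1 + (0.26×2 + 0.36×1 + 0.38×1) = 2.26
E: 1 + 2.26 = 3.26
F: 1 + 2.26 = 3.26
G: 1 + 3.26 = 4.26
H: 1 + (0.83×4.26 + 0.17×3.26) = 5.09

5.09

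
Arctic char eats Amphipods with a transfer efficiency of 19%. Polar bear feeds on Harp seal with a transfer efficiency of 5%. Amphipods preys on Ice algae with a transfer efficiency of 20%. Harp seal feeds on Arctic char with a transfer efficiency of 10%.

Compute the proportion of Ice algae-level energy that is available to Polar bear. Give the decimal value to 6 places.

Product of link efficiencies: 0.2 × 0.19 × 0.1 × 0.05 = 0.00019

0.000190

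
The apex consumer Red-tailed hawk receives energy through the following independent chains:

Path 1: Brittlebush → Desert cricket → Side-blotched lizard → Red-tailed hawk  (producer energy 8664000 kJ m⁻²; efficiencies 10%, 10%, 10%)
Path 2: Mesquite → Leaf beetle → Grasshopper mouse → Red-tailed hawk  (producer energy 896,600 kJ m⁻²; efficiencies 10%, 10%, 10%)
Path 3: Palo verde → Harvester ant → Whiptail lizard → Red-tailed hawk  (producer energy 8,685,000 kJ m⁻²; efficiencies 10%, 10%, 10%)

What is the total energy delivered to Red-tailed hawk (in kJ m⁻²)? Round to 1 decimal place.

18245.6 kJ m⁻²

Path 1: 8664000 × 0.1 × 0.1 × 0.1 = 8664 kJ m⁻²
Path 2: 896600 × 0.1 × 0.1 × 0.1 = 896.6 kJ m⁻²
Path 3: 8685000 × 0.1 × 0.1 × 0.1 = 8685 kJ m⁻²
Total at Red-tailed hawk: 8664 + 896.6 + 8685 = 18245.6 kJ m⁻²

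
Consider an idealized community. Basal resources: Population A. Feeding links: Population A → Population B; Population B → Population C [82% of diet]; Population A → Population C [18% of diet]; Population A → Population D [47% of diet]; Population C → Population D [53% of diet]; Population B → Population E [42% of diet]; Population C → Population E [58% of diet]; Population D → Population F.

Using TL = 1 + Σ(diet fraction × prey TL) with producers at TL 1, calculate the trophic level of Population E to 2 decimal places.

3.48

Population B: 1 + 1 = 2
Population C: 1 + (0.82×2 + 0.18×1) = 2.82
Population D: 1 + (0.47×1 + 0.53×2.82) = 2.9646
Population E: 1 + (0.42×2 + 0.58×2.82) = 3.4756
Population F: 1 + 2.9646 = 3.9646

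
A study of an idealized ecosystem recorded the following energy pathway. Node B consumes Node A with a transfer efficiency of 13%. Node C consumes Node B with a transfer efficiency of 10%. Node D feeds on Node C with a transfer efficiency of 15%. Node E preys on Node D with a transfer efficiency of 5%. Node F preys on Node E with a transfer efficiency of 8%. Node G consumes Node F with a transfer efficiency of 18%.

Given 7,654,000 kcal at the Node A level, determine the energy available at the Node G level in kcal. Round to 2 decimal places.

10.75 kcal

Node B: 7654000 × 0.13 = 995020 kcal
Node C: 995020 × 0.1 = 99502 kcal
Node D: 99502 × 0.15 = 14925.3 kcal
Node E: 14925.3 × 0.05 = 746.265 kcal
Node F: 746.265 × 0.08 = 59.7012 kcal
Node G: 59.7012 × 0.18 = 10.746216 kcal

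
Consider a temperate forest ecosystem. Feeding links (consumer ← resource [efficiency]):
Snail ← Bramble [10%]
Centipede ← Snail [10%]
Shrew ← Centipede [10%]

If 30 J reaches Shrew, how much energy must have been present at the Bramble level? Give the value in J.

Cumulative transfer efficiency: 0.1 × 0.1 × 0.1 = 0.001
Bramble energy = 30 / 0.001 = 30000 J

30000 J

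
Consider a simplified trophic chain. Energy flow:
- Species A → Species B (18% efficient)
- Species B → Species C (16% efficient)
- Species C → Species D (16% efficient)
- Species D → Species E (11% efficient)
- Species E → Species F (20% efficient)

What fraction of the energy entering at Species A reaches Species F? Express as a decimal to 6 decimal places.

0.000101

Product of link efficiencies: 0.18 × 0.16 × 0.16 × 0.11 × 0.2 = 0.000101376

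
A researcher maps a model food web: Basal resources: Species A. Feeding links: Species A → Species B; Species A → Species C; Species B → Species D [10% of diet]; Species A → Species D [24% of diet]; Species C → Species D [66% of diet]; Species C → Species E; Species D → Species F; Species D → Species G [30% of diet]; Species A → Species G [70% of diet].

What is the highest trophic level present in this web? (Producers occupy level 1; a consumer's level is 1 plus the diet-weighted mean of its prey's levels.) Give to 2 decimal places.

Species B: 1 + 1 = 2
Species C: 1 + 1 = 2
Species D: 1 + (0.1×2 + 0.24×1 + 0.66×2) = 2.76
Species E: 1 + 2 = 3
Species F: 1 + 2.76 = 3.76
Species G: 1 + (0.3×2.76 + 0.7×1) = 2.528

3.76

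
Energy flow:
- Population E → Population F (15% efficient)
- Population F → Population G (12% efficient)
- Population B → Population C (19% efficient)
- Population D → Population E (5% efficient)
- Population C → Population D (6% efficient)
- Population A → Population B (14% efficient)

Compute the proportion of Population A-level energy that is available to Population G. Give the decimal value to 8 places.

0.00000144

Product of link efficiencies: 0.14 × 0.19 × 0.06 × 0.05 × 0.15 × 0.12 = 0.0000014364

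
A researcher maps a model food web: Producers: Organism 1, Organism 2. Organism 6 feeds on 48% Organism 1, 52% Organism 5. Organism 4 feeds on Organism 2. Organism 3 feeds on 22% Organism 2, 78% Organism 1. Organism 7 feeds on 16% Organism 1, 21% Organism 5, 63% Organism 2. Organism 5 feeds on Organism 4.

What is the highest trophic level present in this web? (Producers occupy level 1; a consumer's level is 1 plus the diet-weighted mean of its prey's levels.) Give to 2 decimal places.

Organism 3: 1 + (0.22×1 + 0.78×1) = 2
Organism 4: 1 + 1 = 2
Organism 5: 1 + 2 = 3
Organism 6: 1 + (0.48×1 + 0.52×3) = 3.04
Organism 7: 1 + (0.16×1 + 0.21×3 + 0.63×1) = 2.42

3.04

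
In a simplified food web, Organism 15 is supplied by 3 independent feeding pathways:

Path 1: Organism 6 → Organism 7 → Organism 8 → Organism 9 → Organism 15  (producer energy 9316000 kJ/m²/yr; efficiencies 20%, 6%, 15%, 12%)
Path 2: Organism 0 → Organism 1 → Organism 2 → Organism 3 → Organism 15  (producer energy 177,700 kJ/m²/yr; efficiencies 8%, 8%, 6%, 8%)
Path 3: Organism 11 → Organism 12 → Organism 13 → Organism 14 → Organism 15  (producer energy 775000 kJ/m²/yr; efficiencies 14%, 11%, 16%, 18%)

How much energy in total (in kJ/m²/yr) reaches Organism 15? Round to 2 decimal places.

2361.44 kJ/m²/yr

Path 1: 9316000 × 0.2 × 0.06 × 0.15 × 0.12 = 2012.256 kJ/m²/yr
Path 2: 177700 × 0.08 × 0.08 × 0.06 × 0.08 = 5.458944 kJ/m²/yr
Path 3: 775000 × 0.14 × 0.11 × 0.16 × 0.18 = 343.728 kJ/m²/yr
Total at Organism 15: 2012.256 + 5.458944 + 343.728 = 2361.442944 kJ/m²/yr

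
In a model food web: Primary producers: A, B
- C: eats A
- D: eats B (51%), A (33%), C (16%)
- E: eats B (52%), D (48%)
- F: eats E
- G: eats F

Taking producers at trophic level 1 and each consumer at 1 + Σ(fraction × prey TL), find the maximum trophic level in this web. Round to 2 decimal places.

4.56

C: 1 + 1 = 2
D: 1 + (0.51×1 + 0.33×1 + 0.16×2) = 2.16
E: 1 + (0.52×1 + 0.48×2.16) = 2.5568
F: 1 + 2.5568 = 3.5568
G: 1 + 3.5568 = 4.5568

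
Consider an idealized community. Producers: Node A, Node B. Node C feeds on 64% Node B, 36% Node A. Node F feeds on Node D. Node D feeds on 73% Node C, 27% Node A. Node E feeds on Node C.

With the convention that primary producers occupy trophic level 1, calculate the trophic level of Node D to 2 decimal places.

2.73

Node C: 1 + (0.64×1 + 0.36×1) = 2
Node D: 1 + (0.73×2 + 0.27×1) = 2.73
Node E: 1 + 2 = 3
Node F: 1 + 2.73 = 3.73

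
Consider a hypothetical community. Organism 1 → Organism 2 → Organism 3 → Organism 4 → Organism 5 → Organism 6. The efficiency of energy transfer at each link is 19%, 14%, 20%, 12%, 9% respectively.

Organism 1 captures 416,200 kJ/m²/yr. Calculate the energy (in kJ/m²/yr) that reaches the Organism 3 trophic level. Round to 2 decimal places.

11070.92 kJ/m²/yr

Organism 2: 416200 × 0.19 = 79078 kJ/m²/yr
Organism 3: 79078 × 0.14 = 11070.92 kJ/m²/yr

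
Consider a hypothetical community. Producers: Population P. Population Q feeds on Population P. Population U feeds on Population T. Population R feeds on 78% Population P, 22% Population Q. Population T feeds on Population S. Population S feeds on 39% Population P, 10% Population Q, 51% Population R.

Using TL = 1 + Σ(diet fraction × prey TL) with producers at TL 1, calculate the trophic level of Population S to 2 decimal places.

Population Q: 1 + 1 = 2
Population R: 1 + (0.78×1 + 0.22×2) = 2.22
Population S: 1 + (0.39×1 + 0.1×2 + 0.51×2.22) = 2.7222
Population T: 1 + 2.7222 = 3.7222
Population U: 1 + 3.7222 = 4.7222

2.72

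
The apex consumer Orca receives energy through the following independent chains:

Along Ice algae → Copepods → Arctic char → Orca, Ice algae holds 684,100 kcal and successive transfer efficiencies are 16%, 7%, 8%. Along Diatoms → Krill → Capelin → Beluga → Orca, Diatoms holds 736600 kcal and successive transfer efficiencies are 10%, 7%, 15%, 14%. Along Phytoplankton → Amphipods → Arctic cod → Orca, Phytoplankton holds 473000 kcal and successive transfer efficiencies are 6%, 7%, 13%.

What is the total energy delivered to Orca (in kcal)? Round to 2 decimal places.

Via Ice algae: 684100 × 0.16 × 0.07 × 0.08 = 612.9536 kcal
Via Diatoms: 736600 × 0.1 × 0.07 × 0.15 × 0.14 = 108.2802 kcal
Via Phytoplankton: 473000 × 0.06 × 0.07 × 0.13 = 258.258 kcal
Total at Orca: 612.9536 + 108.2802 + 258.258 = 979.4918 kcal

979.49 kcal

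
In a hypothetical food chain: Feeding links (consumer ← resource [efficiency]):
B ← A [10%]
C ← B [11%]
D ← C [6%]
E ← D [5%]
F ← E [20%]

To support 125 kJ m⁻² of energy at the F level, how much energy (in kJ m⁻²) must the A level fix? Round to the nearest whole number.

18939394 kJ m⁻²

Cumulative transfer efficiency: 0.1 × 0.11 × 0.06 × 0.05 × 0.2 = 0.0000066
A energy = 125 / 0.0000066 = 18939394 kJ m⁻²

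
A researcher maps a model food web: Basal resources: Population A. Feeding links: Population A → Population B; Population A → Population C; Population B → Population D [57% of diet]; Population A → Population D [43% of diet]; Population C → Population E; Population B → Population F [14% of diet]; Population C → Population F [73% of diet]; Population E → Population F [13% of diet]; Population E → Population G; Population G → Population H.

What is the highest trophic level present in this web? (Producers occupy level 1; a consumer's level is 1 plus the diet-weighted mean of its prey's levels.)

5

Population B: 1 + 1 = 2
Population C: 1 + 1 = 2
Population D: 1 + (0.57×2 + 0.43×1) = 2.57
Population E: 1 + 2 = 3
Population F: 1 + (0.14×2 + 0.73×2 + 0.13×3) = 3.13
Population G: 1 + 3 = 4
Population H: 1 + 4 = 5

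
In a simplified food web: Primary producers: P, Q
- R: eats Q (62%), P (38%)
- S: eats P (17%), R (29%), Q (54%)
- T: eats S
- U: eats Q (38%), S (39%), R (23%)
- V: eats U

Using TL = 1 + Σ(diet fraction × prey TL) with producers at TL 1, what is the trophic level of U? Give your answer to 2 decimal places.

2.73

R: 1 + (0.62×1 + 0.38×1) = 2
S: 1 + (0.17×1 + 0.29×2 + 0.54×1) = 2.29
T: 1 + 2.29 = 3.29
U: 1 + (0.38×1 + 0.39×2.29 + 0.23×2) = 2.7331
V: 1 + 2.7331 = 3.7331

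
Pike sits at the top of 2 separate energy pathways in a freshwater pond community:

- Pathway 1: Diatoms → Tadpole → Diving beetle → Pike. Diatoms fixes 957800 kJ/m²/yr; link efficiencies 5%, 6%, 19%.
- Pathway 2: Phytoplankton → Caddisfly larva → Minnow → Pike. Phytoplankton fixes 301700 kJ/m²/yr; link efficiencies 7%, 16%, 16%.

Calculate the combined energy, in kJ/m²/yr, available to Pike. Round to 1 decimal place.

Pathway 1: 957800 × 0.05 × 0.06 × 0.19 = 545.946 kJ/m²/yr
Pathway 2: 301700 × 0.07 × 0.16 × 0.16 = 540.6464 kJ/m²/yr
Total at Pike: 545.946 + 540.6464 = 1086.5924 kJ/m²/yr

1086.6 kJ/m²/yr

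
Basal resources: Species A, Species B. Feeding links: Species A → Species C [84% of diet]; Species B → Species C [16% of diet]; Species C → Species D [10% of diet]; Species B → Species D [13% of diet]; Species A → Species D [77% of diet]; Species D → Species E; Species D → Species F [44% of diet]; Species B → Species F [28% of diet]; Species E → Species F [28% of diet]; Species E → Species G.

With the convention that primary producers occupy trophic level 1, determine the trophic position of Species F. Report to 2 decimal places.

3.07

Species C: 1 + (0.84×1 + 0.16×1) = 2
Species D: 1 + (0.1×2 + 0.13×1 + 0.77×1) = 2.1
Species E: 1 + 2.1 = 3.1
Species F: 1 + (0.44×2.1 + 0.28×1 + 0.28×3.1) = 3.072
Species G: 1 + 3.1 = 4.1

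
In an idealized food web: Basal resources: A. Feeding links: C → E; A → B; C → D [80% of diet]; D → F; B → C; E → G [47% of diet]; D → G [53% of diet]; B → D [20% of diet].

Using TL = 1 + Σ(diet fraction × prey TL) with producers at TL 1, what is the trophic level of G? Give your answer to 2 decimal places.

B: 1 + 1 = 2
C: 1 + 2 = 3
D: 1 + (0.2×2 + 0.8×3) = 3.8
E: 1 + 3 = 4
F: 1 + 3.8 = 4.8
G: 1 + (0.53×3.8 + 0.47×4) = 4.894

4.89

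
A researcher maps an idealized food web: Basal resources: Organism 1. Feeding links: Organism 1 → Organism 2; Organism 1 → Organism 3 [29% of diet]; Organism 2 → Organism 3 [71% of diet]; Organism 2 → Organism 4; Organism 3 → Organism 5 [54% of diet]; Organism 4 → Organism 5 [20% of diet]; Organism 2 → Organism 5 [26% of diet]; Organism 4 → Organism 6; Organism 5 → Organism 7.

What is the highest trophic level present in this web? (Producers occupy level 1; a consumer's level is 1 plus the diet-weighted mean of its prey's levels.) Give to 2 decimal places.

Organism 2: 1 + 1 = 2
Organism 3: 1 + (0.29×1 + 0.71×2) = 2.71
Organism 4: 1 + 2 = 3
Organism 5: 1 + (0.54×2.71 + 0.2×3 + 0.26×2) = 3.5834
Organism 6: 1 + 3 = 4
Organism 7: 1 + 3.5834 = 4.5834

4.58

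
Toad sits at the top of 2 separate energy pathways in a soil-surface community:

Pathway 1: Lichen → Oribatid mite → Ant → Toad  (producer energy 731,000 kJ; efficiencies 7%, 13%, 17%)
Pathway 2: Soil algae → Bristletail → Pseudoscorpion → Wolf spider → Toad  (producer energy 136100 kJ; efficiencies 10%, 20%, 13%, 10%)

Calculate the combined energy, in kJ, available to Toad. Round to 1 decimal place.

Pathway 1: 731000 × 0.07 × 0.13 × 0.17 = 1130.857 kJ
Pathway 2: 136100 × 0.1 × 0.2 × 0.13 × 0.1 = 35.386 kJ
Total at Toad: 1130.857 + 35.386 = 1166.243 kJ

1166.2 kJ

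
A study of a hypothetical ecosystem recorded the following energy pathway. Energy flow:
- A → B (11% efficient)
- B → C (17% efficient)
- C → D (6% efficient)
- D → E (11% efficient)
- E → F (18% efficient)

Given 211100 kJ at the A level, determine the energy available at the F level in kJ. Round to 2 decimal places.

B: 211100 × 0.11 = 23221 kJ
C: 23221 × 0.17 = 3947.57 kJ
D: 3947.57 × 0.06 = 236.8542 kJ
E: 236.8542 × 0.11 = 26.053962 kJ
F: 26.053962 × 0.18 = 4.68971316 kJ

4.69 kJ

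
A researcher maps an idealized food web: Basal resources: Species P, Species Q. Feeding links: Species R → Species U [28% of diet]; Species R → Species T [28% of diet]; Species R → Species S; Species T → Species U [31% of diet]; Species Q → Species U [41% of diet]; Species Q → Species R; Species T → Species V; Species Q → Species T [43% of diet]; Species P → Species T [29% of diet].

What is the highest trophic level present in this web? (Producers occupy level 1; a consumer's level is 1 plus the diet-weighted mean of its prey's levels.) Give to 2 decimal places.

3.28

Species R: 1 + 1 = 2
Species S: 1 + 2 = 3
Species T: 1 + (0.28×2 + 0.29×1 + 0.43×1) = 2.28
Species U: 1 + (0.28×2 + 0.31×2.28 + 0.41×1) = 2.6768
Species V: 1 + 2.28 = 3.28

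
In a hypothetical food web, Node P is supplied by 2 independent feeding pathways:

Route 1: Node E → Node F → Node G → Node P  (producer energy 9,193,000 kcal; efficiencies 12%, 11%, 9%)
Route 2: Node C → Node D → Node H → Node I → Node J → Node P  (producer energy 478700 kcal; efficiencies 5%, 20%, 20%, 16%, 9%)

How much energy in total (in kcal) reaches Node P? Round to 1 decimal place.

10935.1 kcal

Route 1: 9193000 × 0.12 × 0.11 × 0.09 = 10921.284 kcal
Route 2: 478700 × 0.05 × 0.2 × 0.2 × 0.16 × 0.09 = 13.78656 kcal
Total at Node P: 10921.284 + 13.78656 = 10935.07056 kcal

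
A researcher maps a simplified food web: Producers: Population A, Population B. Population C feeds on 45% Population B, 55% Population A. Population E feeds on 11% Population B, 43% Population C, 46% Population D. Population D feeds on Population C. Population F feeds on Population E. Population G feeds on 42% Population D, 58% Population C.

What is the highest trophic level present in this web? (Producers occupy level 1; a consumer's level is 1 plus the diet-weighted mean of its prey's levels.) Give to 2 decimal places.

4.35

Population C: 1 + (0.45×1 + 0.55×1) = 2
Population D: 1 + 2 = 3
Population E: 1 + (0.11×1 + 0.43×2 + 0.46×3) = 3.35
Population F: 1 + 3.35 = 4.35
Population G: 1 + (0.42×3 + 0.58×2) = 3.42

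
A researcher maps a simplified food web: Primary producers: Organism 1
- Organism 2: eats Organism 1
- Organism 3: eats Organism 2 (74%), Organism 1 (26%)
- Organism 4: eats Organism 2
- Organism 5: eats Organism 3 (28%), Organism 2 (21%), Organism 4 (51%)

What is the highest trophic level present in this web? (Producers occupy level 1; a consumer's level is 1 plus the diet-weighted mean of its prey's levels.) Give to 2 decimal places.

3.72

Organism 2: 1 + 1 = 2
Organism 3: 1 + (0.74×2 + 0.26×1) = 2.74
Organism 4: 1 + 2 = 3
Organism 5: 1 + (0.28×2.74 + 0.21×2 + 0.51×3) = 3.7172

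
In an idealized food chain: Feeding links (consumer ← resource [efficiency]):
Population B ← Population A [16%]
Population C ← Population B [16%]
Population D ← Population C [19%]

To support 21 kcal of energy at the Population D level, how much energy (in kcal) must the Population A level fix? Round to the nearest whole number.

Cumulative transfer efficiency: 0.16 × 0.16 × 0.19 = 0.004864
Population A energy = 21 / 0.004864 = 4317 kcal

4317 kcal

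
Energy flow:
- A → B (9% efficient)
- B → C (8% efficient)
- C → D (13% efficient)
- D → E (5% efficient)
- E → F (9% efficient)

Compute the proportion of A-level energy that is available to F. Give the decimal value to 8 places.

0.00000421

Product of link efficiencies: 0.09 × 0.08 × 0.13 × 0.05 × 0.09 = 0.000004212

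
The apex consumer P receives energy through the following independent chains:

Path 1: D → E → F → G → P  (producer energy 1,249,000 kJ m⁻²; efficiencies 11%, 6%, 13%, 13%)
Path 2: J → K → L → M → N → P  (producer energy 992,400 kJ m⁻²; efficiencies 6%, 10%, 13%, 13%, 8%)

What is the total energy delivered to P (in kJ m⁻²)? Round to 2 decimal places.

Path 1: 1249000 × 0.11 × 0.06 × 0.13 × 0.13 = 139.31346 kJ m⁻²
Path 2: 992400 × 0.06 × 0.1 × 0.13 × 0.13 × 0.08 = 8.0503488 kJ m⁻²
Total at P: 139.31346 + 8.0503488 = 147.3638088 kJ m⁻²

147.36 kJ m⁻²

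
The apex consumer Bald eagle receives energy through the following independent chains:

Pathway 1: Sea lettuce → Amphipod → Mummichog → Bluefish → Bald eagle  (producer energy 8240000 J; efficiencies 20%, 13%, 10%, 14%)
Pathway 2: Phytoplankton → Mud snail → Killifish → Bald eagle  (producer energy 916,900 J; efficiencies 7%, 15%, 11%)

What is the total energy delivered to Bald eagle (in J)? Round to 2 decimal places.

4058.38 J

Pathway 1: 8240000 × 0.2 × 0.13 × 0.1 × 0.14 = 2999.36 J
Pathway 2: 916900 × 0.07 × 0.15 × 0.11 = 1059.0195 J
Total at Bald eagle: 2999.36 + 1059.0195 = 4058.3795 J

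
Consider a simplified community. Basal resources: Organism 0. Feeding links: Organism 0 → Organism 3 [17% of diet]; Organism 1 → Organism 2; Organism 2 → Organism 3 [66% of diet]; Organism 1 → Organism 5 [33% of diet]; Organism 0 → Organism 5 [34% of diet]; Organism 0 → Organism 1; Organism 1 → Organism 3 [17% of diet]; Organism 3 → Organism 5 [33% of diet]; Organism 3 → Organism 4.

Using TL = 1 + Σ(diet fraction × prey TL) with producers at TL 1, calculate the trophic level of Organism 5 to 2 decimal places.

3.15

Organism 1: 1 + 1 = 2
Organism 2: 1 + 2 = 3
Organism 3: 1 + (0.17×1 + 0.66×3 + 0.17×2) = 3.49
Organism 4: 1 + 3.49 = 4.49
Organism 5: 1 + (0.34×1 + 0.33×3.49 + 0.33×2) = 3.1517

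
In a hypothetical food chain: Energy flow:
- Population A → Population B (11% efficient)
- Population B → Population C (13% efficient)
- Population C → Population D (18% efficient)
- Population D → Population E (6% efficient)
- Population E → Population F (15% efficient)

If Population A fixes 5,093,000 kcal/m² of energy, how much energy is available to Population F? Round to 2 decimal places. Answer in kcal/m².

117.98 kcal/m²

Population B: 5093000 × 0.11 = 560230 kcal/m²
Population C: 560230 × 0.13 = 72829.9 kcal/m²
Population D: 72829.9 × 0.18 = 13109.382 kcal/m²
Population E: 13109.382 × 0.06 = 786.56292 kcal/m²
Population F: 786.56292 × 0.15 = 117.984438 kcal/m²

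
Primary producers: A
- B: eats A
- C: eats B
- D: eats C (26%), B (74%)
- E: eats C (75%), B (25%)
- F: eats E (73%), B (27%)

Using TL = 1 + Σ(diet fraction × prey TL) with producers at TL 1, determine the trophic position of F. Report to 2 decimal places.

B: 1 + 1 = 2
C: 1 + 2 = 3
D: 1 + (0.26×3 + 0.74×2) = 3.26
E: 1 + (0.75×3 + 0.25×2) = 3.75
F: 1 + (0.73×3.75 + 0.27×2) = 4.2775

4.28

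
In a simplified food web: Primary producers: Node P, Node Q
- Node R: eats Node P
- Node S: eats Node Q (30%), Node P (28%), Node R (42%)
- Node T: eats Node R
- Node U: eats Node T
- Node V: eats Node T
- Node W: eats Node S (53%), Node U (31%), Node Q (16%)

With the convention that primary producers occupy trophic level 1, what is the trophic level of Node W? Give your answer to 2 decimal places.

3.68

Node R: 1 + 1 = 2
Node S: 1 + (0.3×1 + 0.28×1 + 0.42×2) = 2.42
Node T: 1 + 2 = 3
Node U: 1 + 3 = 4
Node V: 1 + 3 = 4
Node W: 1 + (0.53×2.42 + 0.31×4 + 0.16×1) = 3.6826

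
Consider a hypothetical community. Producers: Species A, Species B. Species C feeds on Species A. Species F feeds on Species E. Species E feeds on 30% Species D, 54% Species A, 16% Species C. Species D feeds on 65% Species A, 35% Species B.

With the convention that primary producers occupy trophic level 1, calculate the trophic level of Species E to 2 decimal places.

2.46

Species C: 1 + 1 = 2
Species D: 1 + (0.65×1 + 0.35×1) = 2
Species E: 1 + (0.3×2 + 0.54×1 + 0.16×2) = 2.46
Species F: 1 + 2.46 = 3.46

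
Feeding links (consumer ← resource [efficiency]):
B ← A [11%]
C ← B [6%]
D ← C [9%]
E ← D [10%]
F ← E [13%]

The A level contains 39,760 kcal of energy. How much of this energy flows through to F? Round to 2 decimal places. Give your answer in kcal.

0.31 kcal

B: 39760 × 0.11 = 4373.6 kcal
C: 4373.6 × 0.06 = 262.416 kcal
D: 262.416 × 0.09 = 23.61744 kcal
E: 23.61744 × 0.1 = 2.361744 kcal
F: 2.361744 × 0.13 = 0.30702672 kcal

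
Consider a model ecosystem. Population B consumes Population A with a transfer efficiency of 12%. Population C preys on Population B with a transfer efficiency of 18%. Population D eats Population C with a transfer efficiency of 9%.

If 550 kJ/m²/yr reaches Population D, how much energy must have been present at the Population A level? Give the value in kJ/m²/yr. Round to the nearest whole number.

282922 kJ/m²/yr

Cumulative transfer efficiency: 0.12 × 0.18 × 0.09 = 0.001944
Population A energy = 550 / 0.001944 = 282922 kJ/m²/yr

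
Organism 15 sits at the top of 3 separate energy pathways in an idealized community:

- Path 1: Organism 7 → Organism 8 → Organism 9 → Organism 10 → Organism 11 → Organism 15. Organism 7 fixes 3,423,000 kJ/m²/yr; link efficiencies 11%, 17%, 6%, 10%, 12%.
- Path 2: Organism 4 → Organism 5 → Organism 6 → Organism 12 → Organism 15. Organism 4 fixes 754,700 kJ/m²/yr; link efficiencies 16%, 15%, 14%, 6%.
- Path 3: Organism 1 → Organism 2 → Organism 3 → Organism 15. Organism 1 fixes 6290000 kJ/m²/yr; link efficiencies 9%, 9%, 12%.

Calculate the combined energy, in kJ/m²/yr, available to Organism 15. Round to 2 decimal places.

Path 1: 3423000 × 0.11 × 0.17 × 0.06 × 0.1 × 0.12 = 46.087272 kJ/m²/yr
Path 2: 754700 × 0.16 × 0.15 × 0.14 × 0.06 = 152.14752 kJ/m²/yr
Path 3: 6290000 × 0.09 × 0.09 × 0.12 = 6113.88 kJ/m²/yr
Total at Organism 15: 46.087272 + 152.14752 + 6113.88 = 6312.114792 kJ/m²/yr

6312.11 kJ/m²/yr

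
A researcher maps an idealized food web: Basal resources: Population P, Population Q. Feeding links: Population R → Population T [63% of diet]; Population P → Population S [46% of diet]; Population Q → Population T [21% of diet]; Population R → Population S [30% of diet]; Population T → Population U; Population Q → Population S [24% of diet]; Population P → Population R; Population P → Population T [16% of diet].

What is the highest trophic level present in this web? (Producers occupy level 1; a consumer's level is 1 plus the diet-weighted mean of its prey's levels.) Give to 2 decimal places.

3.63

Population R: 1 + 1 = 2
Population S: 1 + (0.46×1 + 0.3×2 + 0.24×1) = 2.3
Population T: 1 + (0.16×1 + 0.63×2 + 0.21×1) = 2.63
Population U: 1 + 2.63 = 3.63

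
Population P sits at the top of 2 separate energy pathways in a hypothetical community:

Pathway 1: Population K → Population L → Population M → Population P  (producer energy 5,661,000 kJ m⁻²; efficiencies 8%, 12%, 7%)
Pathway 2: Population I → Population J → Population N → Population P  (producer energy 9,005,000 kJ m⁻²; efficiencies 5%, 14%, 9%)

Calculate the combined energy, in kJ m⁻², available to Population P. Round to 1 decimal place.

Pathway 1: 5661000 × 0.08 × 0.12 × 0.07 = 3804.192 kJ m⁻²
Pathway 2: 9005000 × 0.05 × 0.14 × 0.09 = 5673.15 kJ m⁻²
Total at Population P: 3804.192 + 5673.15 = 9477.342 kJ m⁻²

9477.3 kJ m⁻²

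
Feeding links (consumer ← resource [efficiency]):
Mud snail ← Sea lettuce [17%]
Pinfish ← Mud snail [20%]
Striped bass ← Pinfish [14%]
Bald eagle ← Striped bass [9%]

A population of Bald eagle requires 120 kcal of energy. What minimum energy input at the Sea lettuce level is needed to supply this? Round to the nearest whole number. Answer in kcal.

Cumulative transfer efficiency: 0.17 × 0.2 × 0.14 × 0.09 = 0.0004284
Sea lettuce energy = 120 / 0.0004284 = 280112 kcal

280112 kcal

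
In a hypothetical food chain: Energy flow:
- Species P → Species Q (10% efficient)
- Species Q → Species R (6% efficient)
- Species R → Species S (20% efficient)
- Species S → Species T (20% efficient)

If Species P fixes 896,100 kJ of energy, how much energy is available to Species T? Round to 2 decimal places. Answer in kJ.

215.06 kJ

Species Q: 896100 × 0.1 = 89610 kJ
Species R: 89610 × 0.06 = 5376.6 kJ
Species S: 5376.6 × 0.2 = 1075.32 kJ
Species T: 1075.32 × 0.2 = 215.064 kJ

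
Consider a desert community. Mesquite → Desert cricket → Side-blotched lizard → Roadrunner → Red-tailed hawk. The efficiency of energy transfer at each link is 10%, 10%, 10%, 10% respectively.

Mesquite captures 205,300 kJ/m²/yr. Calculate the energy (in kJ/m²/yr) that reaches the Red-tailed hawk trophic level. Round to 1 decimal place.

20.5 kJ/m²/yr

Desert cricket: 205300 × 0.1 = 20530 kJ/m²/yr
Side-blotched lizard: 20530 × 0.1 = 2053 kJ/m²/yr
Roadrunner: 2053 × 0.1 = 205.3 kJ/m²/yr
Red-tailed hawk: 205.3 × 0.1 = 20.53 kJ/m²/yr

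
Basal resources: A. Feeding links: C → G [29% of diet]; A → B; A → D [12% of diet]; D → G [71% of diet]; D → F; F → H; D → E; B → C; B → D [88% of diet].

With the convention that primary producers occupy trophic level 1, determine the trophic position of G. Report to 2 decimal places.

3.91

B: 1 + 1 = 2
C: 1 + 2 = 3
D: 1 + (0.88×2 + 0.12×1) = 2.88
E: 1 + 2.88 = 3.88
F: 1 + 2.88 = 3.88
G: 1 + (0.71×2.88 + 0.29×3) = 3.9148
H: 1 + 3.88 = 4.88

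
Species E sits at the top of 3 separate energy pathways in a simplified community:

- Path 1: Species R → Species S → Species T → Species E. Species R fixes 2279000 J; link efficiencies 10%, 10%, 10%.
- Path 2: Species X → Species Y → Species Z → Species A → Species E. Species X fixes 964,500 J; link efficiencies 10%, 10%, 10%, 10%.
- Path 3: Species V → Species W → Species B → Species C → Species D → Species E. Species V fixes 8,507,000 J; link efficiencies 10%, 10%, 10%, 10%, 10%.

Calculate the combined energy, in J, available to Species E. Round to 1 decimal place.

Path 1: 2279000 × 0.1 × 0.1 × 0.1 = 2279 J
Path 2: 964500 × 0.1 × 0.1 × 0.1 × 0.1 = 96.45 J
Path 3: 8507000 × 0.1 × 0.1 × 0.1 × 0.1 × 0.1 = 85.07 J
Total at Species E: 2279 + 96.45 + 85.07 = 2460.52 J

2460.5 J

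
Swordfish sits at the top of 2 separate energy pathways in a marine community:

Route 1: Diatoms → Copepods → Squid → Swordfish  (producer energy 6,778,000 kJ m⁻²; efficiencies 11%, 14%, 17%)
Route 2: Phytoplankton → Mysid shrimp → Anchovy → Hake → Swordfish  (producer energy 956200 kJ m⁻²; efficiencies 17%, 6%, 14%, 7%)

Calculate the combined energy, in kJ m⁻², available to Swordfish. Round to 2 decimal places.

Route 1: 6778000 × 0.11 × 0.14 × 0.17 = 17744.804 kJ m⁻²
Route 2: 956200 × 0.17 × 0.06 × 0.14 × 0.07 = 95.581752 kJ m⁻²
Total at Swordfish: 17744.804 + 95.581752 = 17840.385752 kJ m⁻²

17840.39 kJ m⁻²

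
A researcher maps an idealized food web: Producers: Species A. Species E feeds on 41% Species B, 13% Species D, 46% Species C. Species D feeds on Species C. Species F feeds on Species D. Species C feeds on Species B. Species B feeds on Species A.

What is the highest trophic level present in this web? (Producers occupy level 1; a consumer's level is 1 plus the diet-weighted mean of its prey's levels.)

5

Species B: 1 + 1 = 2
Species C: 1 + 2 = 3
Species D: 1 + 3 = 4
Species E: 1 + (0.41×2 + 0.13×4 + 0.46×3) = 3.72
Species F: 1 + 4 = 5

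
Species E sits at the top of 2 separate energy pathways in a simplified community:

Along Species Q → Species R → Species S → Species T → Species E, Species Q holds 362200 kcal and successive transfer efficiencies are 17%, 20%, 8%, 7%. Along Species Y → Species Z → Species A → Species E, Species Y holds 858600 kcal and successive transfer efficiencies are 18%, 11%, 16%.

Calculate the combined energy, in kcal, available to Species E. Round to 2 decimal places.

2789.01 kcal

Via Species Q: 362200 × 0.17 × 0.2 × 0.08 × 0.07 = 68.96288 kcal
Via Species Y: 858600 × 0.18 × 0.11 × 0.16 = 2720.0448 kcal
Total at Species E: 68.96288 + 2720.0448 = 2789.00768 kcal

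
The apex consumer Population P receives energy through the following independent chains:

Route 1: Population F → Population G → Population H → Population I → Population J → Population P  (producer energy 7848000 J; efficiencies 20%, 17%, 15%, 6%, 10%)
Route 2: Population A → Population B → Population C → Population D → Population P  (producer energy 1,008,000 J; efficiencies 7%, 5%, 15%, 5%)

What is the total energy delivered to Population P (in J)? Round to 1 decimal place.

266.6 J

Route 1: 7848000 × 0.2 × 0.17 × 0.15 × 0.06 × 0.1 = 240.1488 J
Route 2: 1008000 × 0.07 × 0.05 × 0.15 × 0.05 = 26.46 J
Total at Population P: 240.1488 + 26.46 = 266.6088 J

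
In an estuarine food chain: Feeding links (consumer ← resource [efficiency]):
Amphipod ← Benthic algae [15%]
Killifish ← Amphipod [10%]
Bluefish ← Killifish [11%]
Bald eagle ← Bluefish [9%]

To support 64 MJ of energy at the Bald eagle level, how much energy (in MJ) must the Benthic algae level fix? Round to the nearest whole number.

Cumulative transfer efficiency: 0.15 × 0.1 × 0.11 × 0.09 = 0.0001485
Benthic algae energy = 64 / 0.0001485 = 430976 MJ

430976 MJ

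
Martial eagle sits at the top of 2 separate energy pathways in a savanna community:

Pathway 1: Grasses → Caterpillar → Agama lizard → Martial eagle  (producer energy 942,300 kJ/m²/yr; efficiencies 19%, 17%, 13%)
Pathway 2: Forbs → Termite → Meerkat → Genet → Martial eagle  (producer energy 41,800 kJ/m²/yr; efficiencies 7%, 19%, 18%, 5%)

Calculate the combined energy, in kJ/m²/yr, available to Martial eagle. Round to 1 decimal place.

Pathway 1: 942300 × 0.19 × 0.17 × 0.13 = 3956.7177 kJ/m²/yr
Pathway 2: 41800 × 0.07 × 0.19 × 0.18 × 0.05 = 5.00346 kJ/m²/yr
Total at Martial eagle: 3956.7177 + 5.00346 = 3961.72116 kJ/m²/yr

3961.7 kJ/m²/yr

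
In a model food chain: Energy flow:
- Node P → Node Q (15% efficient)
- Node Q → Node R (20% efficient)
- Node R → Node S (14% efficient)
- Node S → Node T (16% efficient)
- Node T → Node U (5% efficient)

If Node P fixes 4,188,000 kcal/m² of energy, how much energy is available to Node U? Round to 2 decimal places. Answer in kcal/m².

140.72 kcal/m²

Node Q: 4188000 × 0.15 = 628200 kcal/m²
Node R: 628200 × 0.2 = 125640 kcal/m²
Node S: 125640 × 0.14 = 17589.6 kcal/m²
Node T: 17589.6 × 0.16 = 2814.336 kcal/m²
Node U: 2814.336 × 0.05 = 140.7168 kcal/m²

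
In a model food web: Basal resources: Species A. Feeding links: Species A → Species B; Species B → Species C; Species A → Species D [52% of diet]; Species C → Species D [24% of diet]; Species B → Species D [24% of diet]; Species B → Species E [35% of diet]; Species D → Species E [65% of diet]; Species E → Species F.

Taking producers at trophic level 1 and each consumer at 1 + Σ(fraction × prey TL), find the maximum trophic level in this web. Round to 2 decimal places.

4.47

Species B: 1 + 1 = 2
Species C: 1 + 2 = 3
Species D: 1 + (0.52×1 + 0.24×3 + 0.24×2) = 2.72
Species E: 1 + (0.35×2 + 0.65×2.72) = 3.468
Species F: 1 + 3.468 = 4.468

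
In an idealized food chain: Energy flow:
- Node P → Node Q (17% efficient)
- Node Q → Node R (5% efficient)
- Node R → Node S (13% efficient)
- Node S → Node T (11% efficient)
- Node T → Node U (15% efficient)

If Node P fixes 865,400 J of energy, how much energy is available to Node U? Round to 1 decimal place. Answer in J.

Node Q: 865400 × 0.17 = 147118 J
Node R: 147118 × 0.05 = 7355.9 J
Node S: 7355.9 × 0.13 = 956.267 J
Node T: 956.267 × 0.11 = 105.18937 J
Node U: 105.18937 × 0.15 = 15.7784055 J

15.8 J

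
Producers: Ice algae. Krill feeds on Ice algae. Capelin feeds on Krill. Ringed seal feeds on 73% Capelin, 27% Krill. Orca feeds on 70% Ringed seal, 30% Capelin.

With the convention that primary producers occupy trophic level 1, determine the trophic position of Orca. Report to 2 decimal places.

Krill: 1 + 1 = 2
Capelin: 1 + 2 = 3
Ringed seal: 1 + (0.73×3 + 0.27×2) = 3.73
Orca: 1 + (0.7×3.73 + 0.3×3) = 4.511

4.51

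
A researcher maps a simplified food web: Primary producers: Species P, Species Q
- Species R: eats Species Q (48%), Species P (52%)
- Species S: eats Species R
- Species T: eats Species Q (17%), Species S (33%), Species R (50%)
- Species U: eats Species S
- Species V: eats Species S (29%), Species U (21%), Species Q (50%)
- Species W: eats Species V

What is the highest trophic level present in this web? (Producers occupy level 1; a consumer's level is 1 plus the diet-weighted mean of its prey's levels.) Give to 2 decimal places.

Species R: 1 + (0.48×1 + 0.52×1) = 2
Species S: 1 + 2 = 3
Species T: 1 + (0.17×1 + 0.33×3 + 0.5×2) = 3.16
Species U: 1 + 3 = 4
Species V: 1 + (0.29×3 + 0.21×4 + 0.5×1) = 3.21
Species W: 1 + 3.21 = 4.21

4.21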